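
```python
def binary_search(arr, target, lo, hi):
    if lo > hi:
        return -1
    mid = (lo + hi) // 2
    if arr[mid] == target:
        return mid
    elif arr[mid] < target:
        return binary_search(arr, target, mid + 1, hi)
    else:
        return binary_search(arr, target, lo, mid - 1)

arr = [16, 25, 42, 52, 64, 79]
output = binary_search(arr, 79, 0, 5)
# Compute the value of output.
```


binary_search(arr, 79, 0, 5)
lo=0, hi=5, mid=2, arr[mid]=42
42 < 79, search right half
lo=3, hi=5, mid=4, arr[mid]=64
64 < 79, search right half
lo=5, hi=5, mid=5, arr[mid]=79
arr[5] == 79, found at index 5
= 5


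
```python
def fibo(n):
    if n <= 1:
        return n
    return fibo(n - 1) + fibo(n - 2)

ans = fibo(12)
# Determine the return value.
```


fibo(12)
= fibo(11) + fibo(10)
= (fibo(10) + fibo(9)) + fibo(10)
Computing bottom-up: fibo(0)=0, fibo(1)=1, fibo(2)=1, fibo(3)=2, fibo(4)=3, fibo(5)=5, fibo(6)=8, fibo(7)=13, fibo(8)=21, fibo(9)=34, fibo(10)=55, fibo(11)=89, fibo(12)=144
= 144


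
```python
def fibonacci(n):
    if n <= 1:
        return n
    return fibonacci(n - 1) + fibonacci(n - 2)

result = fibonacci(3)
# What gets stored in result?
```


fibonacci(3)
= fibonacci(2) + fibonacci(1)
Computing bottom-up: fibonacci(0)=0, fibonacci(1)=1, fibonacci(2)=1, fibonacci(3)=2
= 2


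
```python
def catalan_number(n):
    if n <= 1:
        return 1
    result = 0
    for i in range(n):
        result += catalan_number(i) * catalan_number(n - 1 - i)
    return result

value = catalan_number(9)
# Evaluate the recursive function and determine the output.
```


catalan_number(9)
= sum of catalan_number(i) * catalan_number(9-1-i) for i in 0..8
First compute sub-values bottom-up:
  catalan_number(0) = 1, catalan_number(1) = 1
  catalan_number(2) = 1*1 + 1*1 = 2
  catalan_number(3) = 1*2 + 1*1 + 2*1 = 5
  catalan_number(4) = 1*5 + 1*2 + 2*1 + 5*1 = 14
  catalan_number(5) = 1*14 + 1*5 + 2*2 + 5*1 + 14*1 = 42
  catalan_number(6) = 1*42 + 1*14 + 2*5 + 5*2 + 14*1 + 42*1 = 132
  catalan_number(7) = 1*132 + 1*42 + 2*14 + 5*5 + 14*2 + 42*1 + 132*1 = 429
  catalan_number(8) = 1*429 + 1*132 + 2*42 + 5*14 + 14*5 + 42*2 + 132*1 + 429*1 = 1430
Now catalan_number(9):
  catalan_number(0)*catalan_number(8) = 1*1430 = 1430
  catalan_number(1)*catalan_number(7) = 1*429 = 429
  catalan_number(2)*catalan_number(6) = 2*132 = 264
  catalan_number(3)*catalan_number(5) = 5*42 = 210
  catalan_number(4)*catalan_number(4) = 14*14 = 196
  catalan_number(5)*catalan_number(3) = 42*5 = 210
  catalan_number(6)*catalan_number(2) = 132*2 = 264
  catalan_number(7)*catalan_number(1) = 429*1 = 429
  catalan_number(8)*catalan_number(0) = 1430*1 = 1430
= 1430 + 429 + 264 + 210 + 196 + 210 + 264 + 429 + 1430
= 4862


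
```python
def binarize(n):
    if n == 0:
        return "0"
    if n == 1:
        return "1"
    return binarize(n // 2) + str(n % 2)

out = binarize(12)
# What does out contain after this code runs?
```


binarize(12)
= binarize(6) + "0"
= binarize(3) + "0" + "0"
= binarize(1) + "1" + "0" + "0"
= "1" + "1" + "0" + "0"
= "1100"


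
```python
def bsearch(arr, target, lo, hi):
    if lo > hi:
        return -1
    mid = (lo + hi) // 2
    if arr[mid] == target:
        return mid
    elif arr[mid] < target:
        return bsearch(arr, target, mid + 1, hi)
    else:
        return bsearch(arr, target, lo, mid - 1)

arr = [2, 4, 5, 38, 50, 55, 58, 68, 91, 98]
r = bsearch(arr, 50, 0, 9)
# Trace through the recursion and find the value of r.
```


bsearch(arr, 50, 0, 9)
lo=0, hi=9, mid=4, arr[mid]=50
arr[4] == 50, found at index 4
= 4


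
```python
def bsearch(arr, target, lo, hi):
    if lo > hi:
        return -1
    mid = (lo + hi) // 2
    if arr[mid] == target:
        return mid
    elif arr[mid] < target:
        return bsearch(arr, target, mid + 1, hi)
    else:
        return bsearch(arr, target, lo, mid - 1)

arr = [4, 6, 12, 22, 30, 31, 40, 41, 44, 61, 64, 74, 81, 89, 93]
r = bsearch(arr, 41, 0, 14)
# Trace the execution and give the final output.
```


bsearch(arr, 41, 0, 14)
lo=0, hi=14, mid=7, arr[mid]=41
arr[7] == 41, found at index 7
= 7


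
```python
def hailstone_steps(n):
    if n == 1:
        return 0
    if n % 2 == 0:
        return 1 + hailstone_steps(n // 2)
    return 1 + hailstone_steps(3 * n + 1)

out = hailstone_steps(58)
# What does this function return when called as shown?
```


hailstone_steps(58)
58 is even -> hailstone_steps(29)
29 is odd -> 3*29+1 = 88 -> hailstone_steps(88)
88 is even -> hailstone_steps(44)
44 is even -> hailstone_steps(22)
22 is even -> hailstone_steps(11)
11 is odd -> 3*11+1 = 34 -> hailstone_steps(34)
34 is even -> hailstone_steps(17)
17 is odd -> 3*17+1 = 52 -> hailstone_steps(52)
52 is even -> hailstone_steps(26)
26 is even -> hailstone_steps(13)
13 is odd -> 3*13+1 = 40 -> hailstone_steps(40)
40 is even -> hailstone_steps(20)
20 is even -> hailstone_steps(10)
10 is even -> hailstone_steps(5)
5 is odd -> 3*5+1 = 16 -> hailstone_steps(16)
16 is even -> hailstone_steps(8)
8 is even -> hailstone_steps(4)
4 is even -> hailstone_steps(2)
2 is even -> hailstone_steps(1)
Reached 1 after 19 steps
= 19


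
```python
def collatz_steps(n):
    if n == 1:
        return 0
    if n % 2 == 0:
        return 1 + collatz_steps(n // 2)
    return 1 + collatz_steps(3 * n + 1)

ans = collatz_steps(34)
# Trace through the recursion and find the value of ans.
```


collatz_steps(34)
34 is even -> collatz_steps(17)
17 is odd -> 3*17+1 = 52 -> collatz_steps(52)
52 is even -> collatz_steps(26)
26 is even -> collatz_steps(13)
13 is odd -> 3*13+1 = 40 -> collatz_steps(40)
40 is even -> collatz_steps(20)
20 is even -> collatz_steps(10)
10 is even -> collatz_steps(5)
5 is odd -> 3*5+1 = 16 -> collatz_steps(16)
16 is even -> collatz_steps(8)
8 is even -> collatz_steps(4)
4 is even -> collatz_steps(2)
2 is even -> collatz_steps(1)
Reached 1 after 13 steps
= 13


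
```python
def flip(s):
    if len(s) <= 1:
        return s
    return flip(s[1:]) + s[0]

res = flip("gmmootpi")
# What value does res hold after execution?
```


flip("gmmootpi")
= flip("mmootpi") + "g"
= flip("mootpi") + "m" + "g"
= flip("ootpi") + "m" + "m" + "g"
= flip("otpi") + "o" + "m" + "m" + "g"
= flip("tpi") + "o" + "o" + "m" + "m" + "g"
= flip("pi") + "t" + "o" + "o" + "m" + "m" + "g"
= flip("i") + "p" + "t" + "o" + "o" + "m" + "m" + "g"
= "i" + "p" + "t" + "o" + "o" + "m" + "m" + "g"
= "iptoommg"


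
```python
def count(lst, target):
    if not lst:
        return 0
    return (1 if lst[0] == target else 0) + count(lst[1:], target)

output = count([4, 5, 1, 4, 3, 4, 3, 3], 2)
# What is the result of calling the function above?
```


count([4, 5, 1, 4, 3, 4, 3, 3], 2)
lst[0]=4 != 2: 0 + count([5, 1, 4, 3, 4, 3, 3], 2)
lst[0]=5 != 2: 0 + count([1, 4, 3, 4, 3, 3], 2)
lst[0]=1 != 2: 0 + count([4, 3, 4, 3, 3], 2)
lst[0]=4 != 2: 0 + count([3, 4, 3, 3], 2)
lst[0]=3 != 2: 0 + count([4, 3, 3], 2)
lst[0]=4 != 2: 0 + count([3, 3], 2)
lst[0]=3 != 2: 0 + count([3], 2)
lst[0]=3 != 2: 0 + count([], 2)
= 0


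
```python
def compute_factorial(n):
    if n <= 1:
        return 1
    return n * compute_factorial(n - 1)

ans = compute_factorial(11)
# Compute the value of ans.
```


compute_factorial(11)
= 11 * compute_factorial(10)
= 11 * 10 * compute_factorial(9)
= 11 * 10 * 9 * compute_factorial(8)
= 11 * 10 * 9 * 8 * compute_factorial(7)
= 11 * 10 * 9 * 8 * 7 * compute_factorial(6)
= 11 * 10 * 9 * 8 * 7 * 6 * compute_factorial(5)
= 11 * 10 * 9 * 8 * 7 * 6 * 5 * compute_factorial(4)
= 11 * 10 * 9 * 8 * 7 * 6 * 5 * 4 * compute_factorial(3)
= 11 * 10 * 9 * 8 * 7 * 6 * 5 * 4 * 3 * compute_factorial(2)
= 11 * 10 * 9 * 8 * 7 * 6 * 5 * 4 * 3 * 2 * compute_factorial(1)
= 11 * 10 * 9 * 8 * 7 * 6 * 5 * 4 * 3 * 2 * 1
= 39916800


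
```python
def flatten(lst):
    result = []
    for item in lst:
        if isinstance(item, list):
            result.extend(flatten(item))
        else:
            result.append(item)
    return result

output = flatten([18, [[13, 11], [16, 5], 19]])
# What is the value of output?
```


flatten([18, [[13, 11], [16, 5], 19]])
Processing each element:
  18 is not a list -> append 18
  [[13, 11], [16, 5], 19] is a list -> flatten recursively -> [13, 11, 16, 5, 19]
= [18, 13, 11, 16, 5, 19]


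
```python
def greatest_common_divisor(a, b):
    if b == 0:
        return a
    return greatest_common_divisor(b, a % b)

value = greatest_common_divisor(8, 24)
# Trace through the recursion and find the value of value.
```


greatest_common_divisor(8, 24)
= greatest_common_divisor(24, 8 % 24) = greatest_common_divisor(24, 8)
= greatest_common_divisor(8, 24 % 8) = greatest_common_divisor(8, 0)
b == 0, return a = 8


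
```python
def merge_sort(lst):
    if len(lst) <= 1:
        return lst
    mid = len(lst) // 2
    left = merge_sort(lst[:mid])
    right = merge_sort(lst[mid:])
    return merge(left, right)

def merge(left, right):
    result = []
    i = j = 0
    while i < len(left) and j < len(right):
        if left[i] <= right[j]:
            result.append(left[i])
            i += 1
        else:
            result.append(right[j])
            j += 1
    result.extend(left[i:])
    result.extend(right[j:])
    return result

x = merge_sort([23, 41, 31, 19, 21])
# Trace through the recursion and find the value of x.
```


merge_sort([23, 41, 31, 19, 21])
Split into [23, 41] and [31, 19, 21]
Left sorted: [23, 41]
Right sorted: [19, 21, 31]
Merge [23, 41] and [19, 21, 31]
= [19, 21, 23, 31, 41]


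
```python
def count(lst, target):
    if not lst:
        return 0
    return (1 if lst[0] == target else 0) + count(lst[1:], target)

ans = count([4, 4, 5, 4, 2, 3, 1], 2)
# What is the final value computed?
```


count([4, 4, 5, 4, 2, 3, 1], 2)
lst[0]=4 != 2: 0 + count([4, 5, 4, 2, 3, 1], 2)
lst[0]=4 != 2: 0 + count([5, 4, 2, 3, 1], 2)
lst[0]=5 != 2: 0 + count([4, 2, 3, 1], 2)
lst[0]=4 != 2: 0 + count([2, 3, 1], 2)
lst[0]=2 == 2: 1 + count([3, 1], 2)
lst[0]=3 != 2: 0 + count([1], 2)
lst[0]=1 != 2: 0 + count([], 2)
= 1


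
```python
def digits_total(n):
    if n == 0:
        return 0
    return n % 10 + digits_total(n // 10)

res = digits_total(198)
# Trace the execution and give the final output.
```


digits_total(198)
= 8 + digits_total(19)
= 8 + 9 + digits_total(1)
= 8 + 9 + 1 + digits_total(0)
= 8 + 9 + 1 + 0
= 18


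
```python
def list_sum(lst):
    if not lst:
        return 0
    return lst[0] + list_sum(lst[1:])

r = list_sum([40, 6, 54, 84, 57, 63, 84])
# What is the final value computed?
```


list_sum([40, 6, 54, 84, 57, 63, 84])
= 40 + list_sum([6, 54, 84, 57, 63, 84])
= 40 + 6 + list_sum([54, 84, 57, 63, 84])
= 40 + 6 + 54 + list_sum([84, 57, 63, 84])
= 40 + 6 + 54 + 84 + list_sum([57, 63, 84])
= 40 + 6 + 54 + 84 + 57 + list_sum([63, 84])
= 40 + 6 + 54 + 84 + 57 + 63 + list_sum([84])
= 40 + 6 + 54 + 84 + 57 + 63 + 84 + list_sum([])
= 40 + 6 + 54 + 84 + 57 + 63 + 84 + 0
= 388


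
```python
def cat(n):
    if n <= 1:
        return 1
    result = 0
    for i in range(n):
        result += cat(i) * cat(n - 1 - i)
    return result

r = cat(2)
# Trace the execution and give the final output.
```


cat(2)
= sum of cat(i) * cat(2-1-i) for i in 0..1
  cat(0)*cat(1) = 1*1 = 1
  cat(1)*cat(0) = 1*1 = 1
= 1 + 1
= 2


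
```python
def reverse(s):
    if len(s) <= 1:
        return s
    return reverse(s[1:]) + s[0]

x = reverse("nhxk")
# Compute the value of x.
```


reverse("nhxk")
= reverse("hxk") + "n"
= reverse("xk") + "h" + "n"
= reverse("k") + "x" + "h" + "n"
= "k" + "x" + "h" + "n"
= "kxhn"


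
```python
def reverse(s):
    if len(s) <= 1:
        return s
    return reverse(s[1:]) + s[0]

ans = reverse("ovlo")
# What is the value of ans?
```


reverse("ovlo")
= reverse("vlo") + "o"
= reverse("lo") + "v" + "o"
= reverse("o") + "l" + "v" + "o"
= "o" + "l" + "v" + "o"
= "olvo"


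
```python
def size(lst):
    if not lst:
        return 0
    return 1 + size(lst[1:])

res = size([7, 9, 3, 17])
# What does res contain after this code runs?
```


size([7, 9, 3, 17])
= 1 + size([9, 3, 17])
= 1 + 1 + size([3, 17])
= 1 + 1 + 1 + size([17])
= 1 + 1 + 1 + 1 + size([])
= 1 + 1 + 1 + 1 + 0
= 4


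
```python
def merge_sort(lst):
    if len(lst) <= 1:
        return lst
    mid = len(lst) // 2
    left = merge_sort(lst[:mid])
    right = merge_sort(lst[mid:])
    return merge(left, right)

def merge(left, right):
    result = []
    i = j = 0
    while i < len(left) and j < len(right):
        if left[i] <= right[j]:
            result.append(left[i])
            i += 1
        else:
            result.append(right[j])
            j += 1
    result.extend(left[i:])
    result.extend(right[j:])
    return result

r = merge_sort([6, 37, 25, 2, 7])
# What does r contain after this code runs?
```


merge_sort([6, 37, 25, 2, 7])
Split into [6, 37] and [25, 2, 7]
Left sorted: [6, 37]
Right sorted: [2, 7, 25]
Merge [6, 37] and [2, 7, 25]
= [2, 6, 7, 25, 37]


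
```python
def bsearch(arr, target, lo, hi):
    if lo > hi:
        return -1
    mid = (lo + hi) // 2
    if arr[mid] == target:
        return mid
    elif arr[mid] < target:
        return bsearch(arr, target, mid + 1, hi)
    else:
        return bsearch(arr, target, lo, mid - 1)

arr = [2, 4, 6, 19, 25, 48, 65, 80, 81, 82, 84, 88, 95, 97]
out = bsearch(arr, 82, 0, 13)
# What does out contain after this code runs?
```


bsearch(arr, 82, 0, 13)
lo=0, hi=13, mid=6, arr[mid]=65
65 < 82, search right half
lo=7, hi=13, mid=10, arr[mid]=84
84 > 82, search left half
lo=7, hi=9, mid=8, arr[mid]=81
81 < 82, search right half
lo=9, hi=9, mid=9, arr[mid]=82
arr[9] == 82, found at index 9
= 9


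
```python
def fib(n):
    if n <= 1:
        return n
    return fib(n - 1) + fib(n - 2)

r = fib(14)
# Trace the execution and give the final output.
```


fib(14)
= fib(13) + fib(12)
= (fib(12) + fib(11)) + fib(12)
Computing bottom-up: fib(0)=0, fib(1)=1, fib(2)=1, fib(3)=2, fib(4)=3, fib(5)=5, fib(6)=8, fib(7)=13, fib(8)=21, fib(9)=34, fib(10)=55, fib(11)=89, fib(12)=144, fib(13)=233, fib(14)=377
= 377


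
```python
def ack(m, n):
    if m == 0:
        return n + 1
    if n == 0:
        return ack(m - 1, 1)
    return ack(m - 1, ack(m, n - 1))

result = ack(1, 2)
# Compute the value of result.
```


ack(1, 2)
= ack(0, ack(1, 1))
First compute ack(1, 1) = 3
= ack(0, 3)
= 4


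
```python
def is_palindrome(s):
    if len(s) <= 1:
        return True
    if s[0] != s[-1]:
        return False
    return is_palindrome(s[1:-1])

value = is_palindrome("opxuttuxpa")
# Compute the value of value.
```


is_palindrome("opxuttuxpa")
"opxuttuxpa": s[0]='o' != s[-1]='a' -> False
= False


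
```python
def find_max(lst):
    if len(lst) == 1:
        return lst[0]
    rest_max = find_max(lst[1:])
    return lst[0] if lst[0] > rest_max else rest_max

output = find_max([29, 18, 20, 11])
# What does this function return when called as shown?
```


find_max([29, 18, 20, 11])
= compare 29 with find_max([18, 20, 11])
= compare 18 with find_max([20, 11])
= compare 20 with find_max([11])
Base: find_max([11]) = 11
compare 20 with 11: max = 20
compare 18 with 20: max = 20
compare 29 with 20: max = 29
= 29


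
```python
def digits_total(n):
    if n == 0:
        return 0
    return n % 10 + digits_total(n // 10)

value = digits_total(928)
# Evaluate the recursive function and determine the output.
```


digits_total(928)
= 8 + digits_total(92)
= 8 + 2 + digits_total(9)
= 8 + 2 + 9 + digits_total(0)
= 8 + 2 + 9 + 0
= 19


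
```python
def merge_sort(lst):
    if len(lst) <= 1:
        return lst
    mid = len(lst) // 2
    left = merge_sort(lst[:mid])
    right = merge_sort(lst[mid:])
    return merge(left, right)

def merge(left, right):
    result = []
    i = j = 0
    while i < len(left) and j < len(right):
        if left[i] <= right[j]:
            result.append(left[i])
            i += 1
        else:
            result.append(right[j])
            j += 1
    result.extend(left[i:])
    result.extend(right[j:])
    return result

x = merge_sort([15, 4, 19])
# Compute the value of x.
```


merge_sort([15, 4, 19])
Split into [15] and [4, 19]
Left sorted: [15]
Right sorted: [4, 19]
Merge [15] and [4, 19]
= [4, 15, 19]


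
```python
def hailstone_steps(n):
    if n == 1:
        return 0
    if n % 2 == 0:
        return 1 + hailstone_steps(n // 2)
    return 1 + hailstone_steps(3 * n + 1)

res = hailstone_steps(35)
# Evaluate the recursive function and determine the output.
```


hailstone_steps(35)
35 is odd -> 3*35+1 = 106 -> hailstone_steps(106)
106 is even -> hailstone_steps(53)
53 is odd -> 3*53+1 = 160 -> hailstone_steps(160)
160 is even -> hailstone_steps(80)
80 is even -> hailstone_steps(40)
40 is even -> hailstone_steps(20)
20 is even -> hailstone_steps(10)
10 is even -> hailstone_steps(5)
5 is odd -> 3*5+1 = 16 -> hailstone_steps(16)
16 is even -> hailstone_steps(8)
8 is even -> hailstone_steps(4)
4 is even -> hailstone_steps(2)
2 is even -> hailstone_steps(1)
Reached 1 after 13 steps
= 13


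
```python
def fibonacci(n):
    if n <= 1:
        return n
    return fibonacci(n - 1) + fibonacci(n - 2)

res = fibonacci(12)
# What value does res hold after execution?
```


fibonacci(12)
= fibonacci(11) + fibonacci(10)
= (fibonacci(10) + fibonacci(9)) + fibonacci(10)
Computing bottom-up: fibonacci(0)=0, fibonacci(1)=1, fibonacci(2)=1, fibonacci(3)=2, fibonacci(4)=3, fibonacci(5)=5, fibonacci(6)=8, fibonacci(7)=13, fibonacci(8)=21, fibonacci(9)=34, fibonacci(10)=55, fibonacci(11)=89, fibonacci(12)=144
= 144


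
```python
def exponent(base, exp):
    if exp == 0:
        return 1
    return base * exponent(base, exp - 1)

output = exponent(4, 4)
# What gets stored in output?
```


exponent(4, 4)
= 4 * exponent(4, 3)
= 4 * 4 * exponent(4, 2)
= 4 * 4 * 4 * exponent(4, 1)
= 4 * 4 * 4 * 4 * exponent(4, 0)
= 4 * 4 * 4 * 4 * 1
= 256


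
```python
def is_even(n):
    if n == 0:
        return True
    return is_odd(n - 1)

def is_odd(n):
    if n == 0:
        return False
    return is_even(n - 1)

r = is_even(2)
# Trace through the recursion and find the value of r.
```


is_even(2)
= is_odd(1)
= is_even(0)
n == 0: return True
= True


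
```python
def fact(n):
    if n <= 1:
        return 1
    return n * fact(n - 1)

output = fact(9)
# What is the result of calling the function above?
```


fact(9)
= 9 * fact(8)
= 9 * 8 * fact(7)
= 9 * 8 * 7 * fact(6)
= 9 * 8 * 7 * 6 * fact(5)
= 9 * 8 * 7 * 6 * 5 * fact(4)
= 9 * 8 * 7 * 6 * 5 * 4 * fact(3)
= 9 * 8 * 7 * 6 * 5 * 4 * 3 * fact(2)
= 9 * 8 * 7 * 6 * 5 * 4 * 3 * 2 * fact(1)
= 9 * 8 * 7 * 6 * 5 * 4 * 3 * 2 * 1
= 362880


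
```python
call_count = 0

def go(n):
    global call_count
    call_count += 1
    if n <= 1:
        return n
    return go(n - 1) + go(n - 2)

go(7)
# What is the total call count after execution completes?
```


go(7) calls go(6) and go(5); each non-base call branches into two more.
Let C(k) = total number of calls made by go(k), including the call to go(k) itself.
Base cases: C(0) = 1, C(1) = 1
Recurrence: C(k) = 1 + C(k-1) + C(k-2)
  C(2) = 1 + C(1) + C(0) = 1 + 1 + 1 = 3
  C(3) = 1 + C(2) + C(1) = 1 + 3 + 1 = 5
  C(4) = 1 + C(3) + C(2) = 1 + 5 + 3 = 9
  C(5) = 1 + C(4) + C(3) = 1 + 9 + 5 = 15
  C(6) = 1 + C(5) + C(4) = 1 + 15 + 9 = 25
  C(7) = 1 + C(6) + C(5) = 1 + 25 + 15 = 41
Total calls = C(7) = 41


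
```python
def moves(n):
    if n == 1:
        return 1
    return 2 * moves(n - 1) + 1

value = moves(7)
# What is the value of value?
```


moves(7)
= 2 * moves(6) + 1
= 2 * (2 * moves(5) + 1) + 1
= 2 * (2 * (2 * moves(4) + 1) + 1) + 1
= 2 * (2 * (2 * (2 * moves(3) + 1) + 1) + 1) + 1
= 2 * (2 * (2 * (2 * (2 * moves(2) + 1) + 1) + 1) + 1) + 1
= 2 * (2 * (2 * (2 * (2 * (2 * moves(1) + 1) + 1) + 1) + 1) + 1) + 1
Now compute bottom-up:
moves(1) = 1
moves(2) = 2 * 1 + 1 = 3
moves(3) = 2 * 3 + 1 = 7
moves(4) = 2 * 7 + 1 = 15
moves(5) = 2 * 15 + 1 = 31
moves(6) = 2 * 31 + 1 = 63
moves(7) = 2 * 63 + 1 = 127
= 127


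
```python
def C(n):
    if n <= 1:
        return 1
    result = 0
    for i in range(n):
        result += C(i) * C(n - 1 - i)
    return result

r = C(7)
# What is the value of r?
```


C(7)
= sum of C(i) * C(7-1-i) for i in 0..6
First compute sub-values bottom-up:
  C(0) = 1, C(1) = 1
  C(2) = 1*1 + 1*1 = 2
  C(3) = 1*2 + 1*1 + 2*1 = 5
  C(4) = 1*5 + 1*2 + 2*1 + 5*1 = 14
  C(5) = 1*14 + 1*5 + 2*2 + 5*1 + 14*1 = 42
  C(6) = 1*42 + 1*14 + 2*5 + 5*2 + 14*1 + 42*1 = 132
Now C(7):
  C(0)*C(6) = 1*132 = 132
  C(1)*C(5) = 1*42 = 42
  C(2)*C(4) = 2*14 = 28
  C(3)*C(3) = 5*5 = 25
  C(4)*C(2) = 14*2 = 28
  C(5)*C(1) = 42*1 = 42
  C(6)*C(0) = 132*1 = 132
= 132 + 42 + 28 + 25 + 28 + 42 + 132
= 429


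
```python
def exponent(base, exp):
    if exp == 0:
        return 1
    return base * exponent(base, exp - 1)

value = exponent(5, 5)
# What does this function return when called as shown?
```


exponent(5, 5)
= 5 * exponent(5, 4)
= 5 * 5 * exponent(5, 3)
= 5 * 5 * 5 * exponent(5, 2)
= 5 * 5 * 5 * 5 * exponent(5, 1)
= 5 * 5 * 5 * 5 * 5 * exponent(5, 0)
= 5 * 5 * 5 * 5 * 5 * 1
= 3125


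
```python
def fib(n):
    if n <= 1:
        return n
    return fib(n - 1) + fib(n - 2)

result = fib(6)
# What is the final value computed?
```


fib(6)
= fib(5) + fib(4)
= (fib(4) + fib(3)) + fib(4)
Computing bottom-up: fib(0)=0, fib(1)=1, fib(2)=1, fib(3)=2, fib(4)=3, fib(5)=5, fib(6)=8
= 8


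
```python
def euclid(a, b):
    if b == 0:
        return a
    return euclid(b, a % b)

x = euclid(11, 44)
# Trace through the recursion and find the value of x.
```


euclid(11, 44)
= euclid(44, 11 % 44) = euclid(44, 11)
= euclid(11, 44 % 11) = euclid(11, 0)
b == 0, return a = 11


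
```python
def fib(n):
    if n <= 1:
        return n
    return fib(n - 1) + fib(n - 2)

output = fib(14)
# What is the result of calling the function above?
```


fib(14)
= fib(13) + fib(12)
= (fib(12) + fib(11)) + fib(12)
Computing bottom-up: fib(0)=0, fib(1)=1, fib(2)=1, fib(3)=2, fib(4)=3, fib(5)=5, fib(6)=8, fib(7)=13, fib(8)=21, fib(9)=34, fib(10)=55, fib(11)=89, fib(12)=144, fib(13)=233, fib(14)=377
= 377


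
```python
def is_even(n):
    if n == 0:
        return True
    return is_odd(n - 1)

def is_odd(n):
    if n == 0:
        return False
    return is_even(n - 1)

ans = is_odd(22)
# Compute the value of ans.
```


is_odd(22)
= is_even(21)
= is_odd(20)
= is_even(19)
= is_odd(18)
= is_even(17)
= is_odd(16)
= is_even(15)
= is_odd(14)
= is_even(13)
= is_odd(12)
= is_even(11)
= is_odd(10)
= is_even(9)
= is_odd(8)
= is_even(7)
= is_odd(6)
= is_even(5)
= is_odd(4)
= is_even(3)
= is_odd(2)
= is_even(1)
= is_odd(0)
n == 0: return False
= False


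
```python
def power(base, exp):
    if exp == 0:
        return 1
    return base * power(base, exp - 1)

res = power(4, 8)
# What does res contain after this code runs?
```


power(4, 8)
= 4 * power(4, 7)
= 4 * 4 * power(4, 6)
= 4 * 4 * 4 * power(4, 5)
= 4 * 4 * 4 * 4 * power(4, 4)
= 4 * 4 * 4 * 4 * 4 * power(4, 3)
= 4 * 4 * 4 * 4 * 4 * 4 * power(4, 2)
= 4 * 4 * 4 * 4 * 4 * 4 * 4 * power(4, 1)
= 4 * 4 * 4 * 4 * 4 * 4 * 4 * 4 * power(4, 0)
= 4 * 4 * 4 * 4 * 4 * 4 * 4 * 4 * 1
= 65536


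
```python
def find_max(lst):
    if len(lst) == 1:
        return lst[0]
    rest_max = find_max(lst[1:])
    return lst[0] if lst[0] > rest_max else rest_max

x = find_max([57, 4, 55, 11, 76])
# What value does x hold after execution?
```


find_max([57, 4, 55, 11, 76])
= compare 57 with find_max([4, 55, 11, 76])
= compare 4 with find_max([55, 11, 76])
= compare 55 with find_max([11, 76])
= compare 11 with find_max([76])
Base: find_max([76]) = 76
compare 11 with 76: max = 76
compare 55 with 76: max = 76
compare 4 with 76: max = 76
compare 57 with 76: max = 76
= 76


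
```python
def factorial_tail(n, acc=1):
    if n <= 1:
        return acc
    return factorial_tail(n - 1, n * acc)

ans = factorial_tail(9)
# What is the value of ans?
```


factorial_tail(9, 1)
= factorial_tail(8, 9 * 1) = factorial_tail(8, 9)
= factorial_tail(7, 8 * 9) = factorial_tail(7, 72)
= factorial_tail(6, 7 * 72) = factorial_tail(6, 504)
= factorial_tail(5, 6 * 504) = factorial_tail(5, 3024)
= factorial_tail(4, 5 * 3024) = factorial_tail(4, 15120)
= factorial_tail(3, 4 * 15120) = factorial_tail(3, 60480)
= factorial_tail(2, 3 * 60480) = factorial_tail(2, 181440)
= factorial_tail(1, 2 * 181440) = factorial_tail(1, 362880)
n <= 1, return acc = 362880


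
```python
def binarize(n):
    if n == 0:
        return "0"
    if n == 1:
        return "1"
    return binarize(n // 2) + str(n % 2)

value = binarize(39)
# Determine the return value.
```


binarize(39)
= binarize(19) + "1"
= binarize(9) + "1" + "1"
= binarize(4) + "1" + "1" + "1"
= binarize(2) + "0" + "1" + "1" + "1"
= binarize(1) + "0" + "0" + "1" + "1" + "1"
= "1" + "0" + "0" + "1" + "1" + "1"
= "100111"


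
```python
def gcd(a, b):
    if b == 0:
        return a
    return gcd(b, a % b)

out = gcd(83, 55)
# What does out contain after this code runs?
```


gcd(83, 55)
= gcd(55, 83 % 55) = gcd(55, 28)
= gcd(28, 55 % 28) = gcd(28, 27)
= gcd(27, 28 % 27) = gcd(27, 1)
= gcd(1, 27 % 1) = gcd(1, 0)
b == 0, return a = 1


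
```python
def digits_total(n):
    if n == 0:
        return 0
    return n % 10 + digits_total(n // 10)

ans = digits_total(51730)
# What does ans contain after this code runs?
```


digits_total(51730)
= 0 + digits_total(5173)
= 0 + 3 + digits_total(517)
= 0 + 3 + 7 + digits_total(51)
= 0 + 3 + 7 + 1 + digits_total(5)
= 0 + 3 + 7 + 1 + 5 + digits_total(0)
= 0 + 3 + 7 + 1 + 5 + 0
= 16


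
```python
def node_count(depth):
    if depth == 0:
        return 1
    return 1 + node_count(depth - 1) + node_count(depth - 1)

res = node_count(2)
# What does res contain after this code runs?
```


node_count(2)
= 1 + node_count(1) + node_count(1)
= 1 + 2 * node_count(1)
node_count(k) = 2^(k+1) - 1
node_count(0) = 1
node_count(1) = 3
node_count(2) = 7
node_count(2) = 2^3 - 1 = 7


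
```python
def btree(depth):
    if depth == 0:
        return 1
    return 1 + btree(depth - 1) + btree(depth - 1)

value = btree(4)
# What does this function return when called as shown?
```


btree(4)
= 1 + btree(3) + btree(3)
= 1 + 2 * btree(3)
btree(k) = 2^(k+1) - 1
btree(0) = 1
btree(1) = 3
btree(2) = 7
btree(3) = 15
btree(4) = 31
btree(4) = 2^5 - 1 = 31


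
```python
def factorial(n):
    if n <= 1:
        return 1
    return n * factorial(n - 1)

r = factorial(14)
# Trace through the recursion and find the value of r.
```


factorial(14)
= 14 * factorial(13)
= 14 * 13 * factorial(12)
= 14 * 13 * 12 * factorial(11)
= 14 * 13 * 12 * 11 * factorial(10)
= 14 * 13 * 12 * 11 * 10 * factorial(9)
= 14 * 13 * 12 * 11 * 10 * 9 * factorial(8)
= 14 * 13 * 12 * 11 * 10 * 9 * 8 * factorial(7)
= 14 * 13 * 12 * 11 * 10 * 9 * 8 * 7 * factorial(6)
= 14 * 13 * 12 * 11 * 10 * 9 * 8 * 7 * 6 * factorial(5)
= 14 * 13 * 12 * 11 * 10 * 9 * 8 * 7 * 6 * 5 * factorial(4)
= 14 * 13 * 12 * 11 * 10 * 9 * 8 * 7 * 6 * 5 * 4 * factorial(3)
= 14 * 13 * 12 * 11 * 10 * 9 * 8 * 7 * 6 * 5 * 4 * 3 * factorial(2)
= 14 * 13 * 12 * 11 * 10 * 9 * 8 * 7 * 6 * 5 * 4 * 3 * 2 * factorial(1)
= 14 * 13 * 12 * 11 * 10 * 9 * 8 * 7 * 6 * 5 * 4 * 3 * 2 * 1
= 87178291200


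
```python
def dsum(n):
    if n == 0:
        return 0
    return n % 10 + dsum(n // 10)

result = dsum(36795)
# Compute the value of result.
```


dsum(36795)
= 5 + dsum(3679)
= 5 + 9 + dsum(367)
= 5 + 9 + 7 + dsum(36)
= 5 + 9 + 7 + 6 + dsum(3)
= 5 + 9 + 7 + 6 + 3 + dsum(0)
= 5 + 9 + 7 + 6 + 3 + 0
= 30


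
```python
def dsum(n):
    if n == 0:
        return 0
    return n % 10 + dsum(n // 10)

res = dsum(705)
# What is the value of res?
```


dsum(705)
= 5 + dsum(70)
= 5 + 0 + dsum(7)
= 5 + 0 + 7 + dsum(0)
= 5 + 0 + 7 + 0
= 12


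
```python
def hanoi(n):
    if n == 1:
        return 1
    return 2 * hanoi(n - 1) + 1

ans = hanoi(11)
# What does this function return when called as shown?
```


hanoi(11)
= 2 * hanoi(10) + 1
= 2 * (2 * hanoi(9) + 1) + 1
= 2 * (2 * (2 * hanoi(8) + 1) + 1) + 1
= 2 * (2 * (2 * (2 * hanoi(7) + 1) + 1) + 1) + 1
= 2 * (2 * (2 * (2 * (2 * hanoi(6) + 1) + 1) + 1) + 1) + 1
= 2 * (2 * (2 * (2 * (2 * (2 * hanoi(5) + 1) + 1) + 1) + 1) + 1) + 1
= 2 * (2 * (2 * (2 * (2 * (2 * (2 * hanoi(4) + 1) + 1) + 1) + 1) + 1) + 1) + 1
= 2 * (2 * (2 * (2 * (2 * (2 * (2 * (2 * hanoi(3) + 1) + 1) + 1) + 1) + 1) + 1) + 1) + 1
= 2 * (2 * (2 * (2 * (2 * (2 * (2 * (2 * (2 * hanoi(2) + 1) + 1) + 1) + 1) + 1) + 1) + 1) + 1) + 1
= 2 * (2 * (2 * (2 * (2 * (2 * (2 * (2 * (2 * (2 * hanoi(1) + 1) + 1) + 1) + 1) + 1) + 1) + 1) + 1) + 1) + 1
Now compute bottom-up:
hanoi(1) = 1
hanoi(2) = 2 * 1 + 1 = 3
hanoi(3) = 2 * 3 + 1 = 7
hanoi(4) = 2 * 7 + 1 = 15
hanoi(5) = 2 * 15 + 1 = 31
hanoi(6) = 2 * 31 + 1 = 63
hanoi(7) = 2 * 63 + 1 = 127
hanoi(8) = 2 * 127 + 1 = 255
hanoi(9) = 2 * 255 + 1 = 511
hanoi(10) = 2 * 511 + 1 = 1023
hanoi(11) = 2 * 1023 + 1 = 2047
= 2047


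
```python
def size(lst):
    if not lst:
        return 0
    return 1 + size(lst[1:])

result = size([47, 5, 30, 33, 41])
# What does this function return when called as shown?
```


size([47, 5, 30, 33, 41])
= 1 + size([5, 30, 33, 41])
= 1 + 1 + size([30, 33, 41])
= 1 + 1 + 1 + size([33, 41])
= 1 + 1 + 1 + 1 + size([41])
= 1 + 1 + 1 + 1 + 1 + size([])
= 1 + 1 + 1 + 1 + 1 + 0
= 5


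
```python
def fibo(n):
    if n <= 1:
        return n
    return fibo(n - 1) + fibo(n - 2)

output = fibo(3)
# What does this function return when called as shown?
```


fibo(3)
= fibo(2) + fibo(1)
Computing bottom-up: fibo(0)=0, fibo(1)=1, fibo(2)=1, fibo(3)=2
= 2


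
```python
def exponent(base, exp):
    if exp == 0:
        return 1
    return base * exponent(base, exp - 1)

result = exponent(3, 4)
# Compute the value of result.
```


exponent(3, 4)
= 3 * exponent(3, 3)
= 3 * 3 * exponent(3, 2)
= 3 * 3 * 3 * exponent(3, 1)
= 3 * 3 * 3 * 3 * exponent(3, 0)
= 3 * 3 * 3 * 3 * 1
= 81


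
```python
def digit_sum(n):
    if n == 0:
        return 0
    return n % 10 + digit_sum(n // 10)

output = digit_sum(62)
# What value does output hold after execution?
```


digit_sum(62)
= 2 + digit_sum(6)
= 2 + 6 + digit_sum(0)
= 2 + 6 + 0
= 8


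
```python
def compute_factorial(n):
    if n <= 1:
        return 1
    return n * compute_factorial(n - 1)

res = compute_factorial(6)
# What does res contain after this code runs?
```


compute_factorial(6)
= 6 * compute_factorial(5)
= 6 * 5 * compute_factorial(4)
= 6 * 5 * 4 * compute_factorial(3)
= 6 * 5 * 4 * 3 * compute_factorial(2)
= 6 * 5 * 4 * 3 * 2 * compute_factorial(1)
= 6 * 5 * 4 * 3 * 2 * 1
= 720


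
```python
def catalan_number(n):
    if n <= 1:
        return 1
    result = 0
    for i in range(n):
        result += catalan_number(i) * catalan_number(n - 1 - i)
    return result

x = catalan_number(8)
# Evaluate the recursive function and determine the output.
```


catalan_number(8)
= sum of catalan_number(i) * catalan_number(8-1-i) for i in 0..7
First compute sub-values bottom-up:
  catalan_number(0) = 1, catalan_number(1) = 1
  catalan_number(2) = 1*1 + 1*1 = 2
  catalan_number(3) = 1*2 + 1*1 + 2*1 = 5
  catalan_number(4) = 1*5 + 1*2 + 2*1 + 5*1 = 14
  catalan_number(5) = 1*14 + 1*5 + 2*2 + 5*1 + 14*1 = 42
  catalan_number(6) = 1*42 + 1*14 + 2*5 + 5*2 + 14*1 + 42*1 = 132
  catalan_number(7) = 1*132 + 1*42 + 2*14 + 5*5 + 14*2 + 42*1 + 132*1 = 429
Now catalan_number(8):
  catalan_number(0)*catalan_number(7) = 1*429 = 429
  catalan_number(1)*catalan_number(6) = 1*132 = 132
  catalan_number(2)*catalan_number(5) = 2*42 = 84
  catalan_number(3)*catalan_number(4) = 5*14 = 70
  catalan_number(4)*catalan_number(3) = 14*5 = 70
  catalan_number(5)*catalan_number(2) = 42*2 = 84
  catalan_number(6)*catalan_number(1) = 132*1 = 132
  catalan_number(7)*catalan_number(0) = 429*1 = 429
= 429 + 132 + 84 + 70 + 70 + 84 + 132 + 429
= 1430


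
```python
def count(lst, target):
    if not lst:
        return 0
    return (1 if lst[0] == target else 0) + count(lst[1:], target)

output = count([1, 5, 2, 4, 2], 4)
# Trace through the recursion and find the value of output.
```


count([1, 5, 2, 4, 2], 4)
lst[0]=1 != 4: 0 + count([5, 2, 4, 2], 4)
lst[0]=5 != 4: 0 + count([2, 4, 2], 4)
lst[0]=2 != 4: 0 + count([4, 2], 4)
lst[0]=4 == 4: 1 + count([2], 4)
lst[0]=2 != 4: 0 + count([], 4)
= 1


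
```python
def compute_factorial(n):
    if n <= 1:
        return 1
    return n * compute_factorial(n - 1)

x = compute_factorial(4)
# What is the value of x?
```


compute_factorial(4)
= 4 * compute_factorial(3)
= 4 * 3 * compute_factorial(2)
= 4 * 3 * 2 * compute_factorial(1)
= 4 * 3 * 2 * 1
= 24


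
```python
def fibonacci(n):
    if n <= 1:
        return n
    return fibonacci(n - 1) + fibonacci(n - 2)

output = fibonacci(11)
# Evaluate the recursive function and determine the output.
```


fibonacci(11)
= fibonacci(10) + fibonacci(9)
= (fibonacci(9) + fibonacci(8)) + fibonacci(9)
Computing bottom-up: fibonacci(0)=0, fibonacci(1)=1, fibonacci(2)=1, fibonacci(3)=2, fibonacci(4)=3, fibonacci(5)=5, fibonacci(6)=8, fibonacci(7)=13, fibonacci(8)=21, fibonacci(9)=34, fibonacci(10)=55, fibonacci(11)=89
= 89


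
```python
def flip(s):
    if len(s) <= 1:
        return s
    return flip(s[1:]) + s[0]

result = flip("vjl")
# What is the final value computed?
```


flip("vjl")
= flip("jl") + "v"
= flip("l") + "j" + "v"
= "l" + "j" + "v"
= "ljv"


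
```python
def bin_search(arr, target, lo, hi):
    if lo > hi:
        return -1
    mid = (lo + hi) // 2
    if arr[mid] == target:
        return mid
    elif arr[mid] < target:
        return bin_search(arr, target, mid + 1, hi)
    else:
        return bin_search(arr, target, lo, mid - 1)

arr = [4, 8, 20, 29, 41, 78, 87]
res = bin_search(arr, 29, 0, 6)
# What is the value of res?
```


bin_search(arr, 29, 0, 6)
lo=0, hi=6, mid=3, arr[mid]=29
arr[3] == 29, found at index 3
= 3


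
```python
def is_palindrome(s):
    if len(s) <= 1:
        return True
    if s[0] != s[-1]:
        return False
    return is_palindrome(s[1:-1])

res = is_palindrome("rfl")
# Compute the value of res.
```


is_palindrome("rfl")
"rfl": s[0]='r' != s[-1]='l' -> False
= False


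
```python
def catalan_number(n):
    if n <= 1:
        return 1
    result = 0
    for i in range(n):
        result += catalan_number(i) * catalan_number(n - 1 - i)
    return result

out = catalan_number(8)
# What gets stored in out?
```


catalan_number(8)
= sum of catalan_number(i) * catalan_number(8-1-i) for i in 0..7
First compute sub-values bottom-up:
  catalan_number(0) = 1, catalan_number(1) = 1
  catalan_number(2) = 1*1 + 1*1 = 2
  catalan_number(3) = 1*2 + 1*1 + 2*1 = 5
  catalan_number(4) = 1*5 + 1*2 + 2*1 + 5*1 = 14
  catalan_number(5) = 1*14 + 1*5 + 2*2 + 5*1 + 14*1 = 42
  catalan_number(6) = 1*42 + 1*14 + 2*5 + 5*2 + 14*1 + 42*1 = 132
  catalan_number(7) = 1*132 + 1*42 + 2*14 + 5*5 + 14*2 + 42*1 + 132*1 = 429
Now catalan_number(8):
  catalan_number(0)*catalan_number(7) = 1*429 = 429
  catalan_number(1)*catalan_number(6) = 1*132 = 132
  catalan_number(2)*catalan_number(5) = 2*42 = 84
  catalan_number(3)*catalan_number(4) = 5*14 = 70
  catalan_number(4)*catalan_number(3) = 14*5 = 70
  catalan_number(5)*catalan_number(2) = 42*2 = 84
  catalan_number(6)*catalan_number(1) = 132*1 = 132
  catalan_number(7)*catalan_number(0) = 429*1 = 429
= 429 + 132 + 84 + 70 + 70 + 84 + 132 + 429
= 1430


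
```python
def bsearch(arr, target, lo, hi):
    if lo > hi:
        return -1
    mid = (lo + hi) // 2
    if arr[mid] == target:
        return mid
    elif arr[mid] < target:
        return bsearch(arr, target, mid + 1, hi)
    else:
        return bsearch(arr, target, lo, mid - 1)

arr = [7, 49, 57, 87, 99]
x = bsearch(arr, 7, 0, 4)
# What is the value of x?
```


bsearch(arr, 7, 0, 4)
lo=0, hi=4, mid=2, arr[mid]=57
57 > 7, search left half
lo=0, hi=1, mid=0, arr[mid]=7
arr[0] == 7, found at index 0
= 0


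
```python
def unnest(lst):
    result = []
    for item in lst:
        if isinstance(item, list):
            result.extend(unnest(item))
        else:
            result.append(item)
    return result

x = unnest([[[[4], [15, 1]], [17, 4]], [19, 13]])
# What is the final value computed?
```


unnest([[[[4], [15, 1]], [17, 4]], [19, 13]])
Processing each element:
  [[[4], [15, 1]], [17, 4]] is a list -> unnest recursively -> [4, 15, 1, 17, 4]
  [19, 13] is a list -> unnest recursively -> [19, 13]
= [4, 15, 1, 17, 4, 19, 13]


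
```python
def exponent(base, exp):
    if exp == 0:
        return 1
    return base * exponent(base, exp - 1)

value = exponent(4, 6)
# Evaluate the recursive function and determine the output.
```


exponent(4, 6)
= 4 * exponent(4, 5)
= 4 * 4 * exponent(4, 4)
= 4 * 4 * 4 * exponent(4, 3)
= 4 * 4 * 4 * 4 * exponent(4, 2)
= 4 * 4 * 4 * 4 * 4 * exponent(4, 1)
= 4 * 4 * 4 * 4 * 4 * 4 * exponent(4, 0)
= 4 * 4 * 4 * 4 * 4 * 4 * 1
= 4096


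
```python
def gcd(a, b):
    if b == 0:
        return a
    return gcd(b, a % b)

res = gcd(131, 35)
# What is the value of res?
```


gcd(131, 35)
= gcd(35, 131 % 35) = gcd(35, 26)
= gcd(26, 35 % 26) = gcd(26, 9)
= gcd(9, 26 % 9) = gcd(9, 8)
= gcd(8, 9 % 8) = gcd(8, 1)
= gcd(1, 8 % 1) = gcd(1, 0)
b == 0, return a = 1


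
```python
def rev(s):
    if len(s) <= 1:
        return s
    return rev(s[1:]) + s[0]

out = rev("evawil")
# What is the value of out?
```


rev("evawil")
= rev("vawil") + "e"
= rev("awil") + "v" + "e"
= rev("wil") + "a" + "v" + "e"
= rev("il") + "w" + "a" + "v" + "e"
= rev("l") + "i" + "w" + "a" + "v" + "e"
= "l" + "i" + "w" + "a" + "v" + "e"
= "liwave"


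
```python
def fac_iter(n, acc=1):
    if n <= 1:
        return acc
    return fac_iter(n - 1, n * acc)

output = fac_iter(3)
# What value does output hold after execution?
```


fac_iter(3, 1)
= fac_iter(2, 3 * 1) = fac_iter(2, 3)
= fac_iter(1, 2 * 3) = fac_iter(1, 6)
n <= 1, return acc = 6


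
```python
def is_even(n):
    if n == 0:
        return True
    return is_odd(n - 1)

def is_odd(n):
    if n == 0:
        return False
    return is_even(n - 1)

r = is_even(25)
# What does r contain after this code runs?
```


is_even(25)
= is_odd(24)
= is_even(23)
= is_odd(22)
= is_even(21)
= is_odd(20)
= is_even(19)
= is_odd(18)
= is_even(17)
= is_odd(16)
= is_even(15)
= is_odd(14)
= is_even(13)
= is_odd(12)
= is_even(11)
= is_odd(10)
= is_even(9)
= is_odd(8)
= is_even(7)
= is_odd(6)
= is_even(5)
= is_odd(4)
= is_even(3)
= is_odd(2)
= is_even(1)
= is_odd(0)
n == 0: return False
= False


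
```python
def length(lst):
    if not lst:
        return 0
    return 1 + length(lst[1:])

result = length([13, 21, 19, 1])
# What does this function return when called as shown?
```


length([13, 21, 19, 1])
= 1 + length([21, 19, 1])
= 1 + 1 + length([19, 1])
= 1 + 1 + 1 + length([1])
= 1 + 1 + 1 + 1 + length([])
= 1 + 1 + 1 + 1 + 0
= 4


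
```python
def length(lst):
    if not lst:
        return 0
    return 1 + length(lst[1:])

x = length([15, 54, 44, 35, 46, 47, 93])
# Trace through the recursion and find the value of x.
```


length([15, 54, 44, 35, 46, 47, 93])
= 1 + length([54, 44, 35, 46, 47, 93])
= 1 + 1 + length([44, 35, 46, 47, 93])
= 1 + 1 + 1 + length([35, 46, 47, 93])
= 1 + 1 + 1 + 1 + length([46, 47, 93])
= 1 + 1 + 1 + 1 + 1 + length([47, 93])
= 1 + 1 + 1 + 1 + 1 + 1 + length([93])
= 1 + 1 + 1 + 1 + 1 + 1 + 1 + length([])
= 1 + 1 + 1 + 1 + 1 + 1 + 1 + 0
= 7


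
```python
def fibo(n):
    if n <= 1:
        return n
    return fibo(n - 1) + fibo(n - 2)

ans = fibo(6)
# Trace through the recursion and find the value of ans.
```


fibo(6)
= fibo(5) + fibo(4)
= (fibo(4) + fibo(3)) + fibo(4)
Computing bottom-up: fibo(0)=0, fibo(1)=1, fibo(2)=1, fibo(3)=2, fibo(4)=3, fibo(5)=5, fibo(6)=8
= 8


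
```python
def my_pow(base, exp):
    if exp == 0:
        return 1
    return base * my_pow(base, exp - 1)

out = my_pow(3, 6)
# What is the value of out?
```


my_pow(3, 6)
= 3 * my_pow(3, 5)
= 3 * 3 * my_pow(3, 4)
= 3 * 3 * 3 * my_pow(3, 3)
= 3 * 3 * 3 * 3 * my_pow(3, 2)
= 3 * 3 * 3 * 3 * 3 * my_pow(3, 1)
= 3 * 3 * 3 * 3 * 3 * 3 * my_pow(3, 0)
= 3 * 3 * 3 * 3 * 3 * 3 * 1
= 729


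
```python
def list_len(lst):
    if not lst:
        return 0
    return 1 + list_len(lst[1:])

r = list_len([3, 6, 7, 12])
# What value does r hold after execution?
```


list_len([3, 6, 7, 12])
= 1 + list_len([6, 7, 12])
= 1 + 1 + list_len([7, 12])
= 1 + 1 + 1 + list_len([12])
= 1 + 1 + 1 + 1 + list_len([])
= 1 + 1 + 1 + 1 + 0
= 4
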